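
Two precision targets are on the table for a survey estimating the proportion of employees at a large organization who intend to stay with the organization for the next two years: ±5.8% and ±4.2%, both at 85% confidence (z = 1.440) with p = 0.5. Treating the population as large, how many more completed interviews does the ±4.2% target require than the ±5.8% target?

139

At ±5.8%: n = 1.440² × 0.2500 / 0.058² ≈ 154.10 → 155.
At ±4.2%: n = 1.440² × 0.2500 / 0.042² ≈ 293.88 → 294.
Additional respondents: 294 − 155 = 139.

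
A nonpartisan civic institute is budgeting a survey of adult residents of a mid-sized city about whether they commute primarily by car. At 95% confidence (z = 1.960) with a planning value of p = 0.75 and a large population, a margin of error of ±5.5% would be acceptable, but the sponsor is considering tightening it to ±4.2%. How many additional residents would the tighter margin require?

At ±5.5%: n = 1.960² × 0.1875 / 0.055² ≈ 238.12 → 239.
At ±4.2%: n = 1.960² × 0.1875 / 0.042² ≈ 408.33 → 409.
Additional respondents: 409 − 239 = 170.

170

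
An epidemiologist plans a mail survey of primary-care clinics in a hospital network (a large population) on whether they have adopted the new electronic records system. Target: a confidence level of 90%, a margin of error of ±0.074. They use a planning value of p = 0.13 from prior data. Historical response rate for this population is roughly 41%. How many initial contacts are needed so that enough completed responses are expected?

For 90% confidence, z = 1.645.
Completed interviews needed: n₀ = 1.645² × 0.1131 / 0.074² ≈ 55.89 → 56.
At a 41% response rate, contacts needed = 56 / 0.41 ≈ 136.59 → 137.

137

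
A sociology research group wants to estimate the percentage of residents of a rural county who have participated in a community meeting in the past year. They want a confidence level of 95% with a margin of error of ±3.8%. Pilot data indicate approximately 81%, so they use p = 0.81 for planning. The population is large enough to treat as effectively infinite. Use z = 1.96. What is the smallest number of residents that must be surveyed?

410

With p = 0.81, p(1−p) = 0.1539.
n = z²·p(1−p)/E² = 1.96² × 0.1539 / 0.038² = 3.8416 × 0.1539 / 0.001444 ≈ 409.43.
Rounding up gives n = 410.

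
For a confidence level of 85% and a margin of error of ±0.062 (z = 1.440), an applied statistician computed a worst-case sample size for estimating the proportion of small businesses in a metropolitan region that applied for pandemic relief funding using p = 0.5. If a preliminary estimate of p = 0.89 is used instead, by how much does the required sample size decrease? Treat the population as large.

Conservative (p = 0.5): n = 1.440² × 0.25 / 0.062² ≈ 134.86 → 135.
Using p = 0.89: p(1−p) = 0.0979, so n = 1.440² × 0.0979 / 0.062² ≈ 52.81 → 53.
Reduction: 135 − 53 = 82.

82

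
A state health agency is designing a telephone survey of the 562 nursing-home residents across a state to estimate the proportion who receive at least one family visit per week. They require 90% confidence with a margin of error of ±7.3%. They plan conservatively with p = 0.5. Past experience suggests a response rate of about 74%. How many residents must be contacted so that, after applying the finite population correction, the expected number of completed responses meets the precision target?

For 90% confidence, z = 1.645.
Completed interviews needed (unadjusted): n₀ = 1.645² × 0.2500 / 0.073² ≈ 126.95 → 127.
FPC for N = 562: n = 127 / (1 + 126/562) = 127 / 1.2242 ≈ 103.74 → 104.
At a 74% response rate, contacts needed = 104 / 0.74 ≈ 140.54 → 141.

141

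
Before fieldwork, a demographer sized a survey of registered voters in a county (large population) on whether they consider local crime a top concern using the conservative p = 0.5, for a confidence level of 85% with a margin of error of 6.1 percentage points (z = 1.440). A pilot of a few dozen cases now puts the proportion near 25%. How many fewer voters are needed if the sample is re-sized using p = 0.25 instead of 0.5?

35

Conservative (p = 0.5): n = 1.440² × 0.25 / 0.061² ≈ 139.32 → 140.
Using p = 0.25: p(1−p) = 0.1875, so n = 1.440² × 0.1875 / 0.061² ≈ 104.49 → 105.
Reduction: 140 − 105 = 35.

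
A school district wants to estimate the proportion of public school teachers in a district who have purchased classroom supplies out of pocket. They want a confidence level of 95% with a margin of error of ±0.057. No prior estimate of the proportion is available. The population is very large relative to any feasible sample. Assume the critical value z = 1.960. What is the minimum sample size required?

With no prior estimate, use p = 0.5, giving p(1−p) = 0.25.
n = z²·p(1−p)/E² = 1.960² × 0.2500 / 0.057² = 3.8416 × 0.2500 / 0.003249 ≈ 295.60.
Rounding up gives n = 296.

296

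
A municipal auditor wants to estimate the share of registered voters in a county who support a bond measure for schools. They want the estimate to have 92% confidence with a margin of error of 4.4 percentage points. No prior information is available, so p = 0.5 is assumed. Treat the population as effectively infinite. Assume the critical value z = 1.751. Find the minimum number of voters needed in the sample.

396

With p = 0.5, p(1−p) = 0.25.
n = z²·p(1−p)/E² = 1.751² × 0.2500 / 0.044² = 3.0660 × 0.2500 / 0.001936 ≈ 395.92.
Rounding up gives n = 396.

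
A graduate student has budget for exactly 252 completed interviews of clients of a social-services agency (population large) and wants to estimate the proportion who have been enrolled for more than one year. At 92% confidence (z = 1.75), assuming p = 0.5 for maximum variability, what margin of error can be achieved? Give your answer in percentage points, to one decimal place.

5.5

SE(p̂) = √[p(1−p)/n] = √[0.2500/252] = 0.03150.
E = z × SE = 1.75 × 0.03150 = 0.05512, or 5.5 percentage points.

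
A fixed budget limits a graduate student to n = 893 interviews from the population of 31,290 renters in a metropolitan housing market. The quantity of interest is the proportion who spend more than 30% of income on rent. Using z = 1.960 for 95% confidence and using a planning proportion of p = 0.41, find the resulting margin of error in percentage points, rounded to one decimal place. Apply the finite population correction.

3.2

Finite-population factor: (N−n)/(N−1) = (31290−893)/(31290−1) = 0.9715.
SE(p̂) = √[p(1−p)/n · (N−n)/(N−1)] = √[0.2419/893 × 0.9715] = 0.01622.
E = z × SE = 1.960 × 0.01622 = 0.03180 ≈ 3.2 percentage points.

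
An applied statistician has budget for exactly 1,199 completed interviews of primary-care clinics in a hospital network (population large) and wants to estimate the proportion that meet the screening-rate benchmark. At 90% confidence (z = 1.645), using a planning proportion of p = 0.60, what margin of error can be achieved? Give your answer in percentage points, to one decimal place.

2.3

SE(p̂) = √[p(1−p)/n] = √[0.2400/1199] = 0.01415.
E = z × SE = 1.645 × 0.01415 = 0.02327, or 2.3 percentage points.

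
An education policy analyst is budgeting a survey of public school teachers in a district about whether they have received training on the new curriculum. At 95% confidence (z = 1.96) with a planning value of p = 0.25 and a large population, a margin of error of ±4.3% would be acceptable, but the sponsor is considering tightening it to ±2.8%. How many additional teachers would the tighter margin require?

At ±4.3%: n = 1.96² × 0.1875 / 0.043² ≈ 389.56 → 390.
At ±2.8%: n = 1.96² × 0.1875 / 0.028² ≈ 918.75 → 919.
Additional respondents: 919 − 390 = 529.

529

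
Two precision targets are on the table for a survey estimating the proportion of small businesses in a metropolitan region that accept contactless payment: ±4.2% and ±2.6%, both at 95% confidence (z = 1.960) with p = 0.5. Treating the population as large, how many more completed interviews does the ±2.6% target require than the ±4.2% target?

876

At ±4.2%: n = 1.960² × 0.2500 / 0.042² ≈ 544.44 → 545.
At ±2.6%: n = 1.960² × 0.2500 / 0.026² ≈ 1420.71 → 1421.
Additional respondents: 1421 − 545 = 876.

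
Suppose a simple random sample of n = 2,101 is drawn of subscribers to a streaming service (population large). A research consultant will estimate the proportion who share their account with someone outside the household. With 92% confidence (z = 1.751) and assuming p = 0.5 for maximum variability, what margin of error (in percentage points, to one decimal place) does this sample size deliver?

SE(p̂) = √[p(1−p)/n] = √[0.2500/2101] = 0.01091.
E = z × SE = 1.751 × 0.01091 = 0.01910, or 1.9 percentage points.

1.9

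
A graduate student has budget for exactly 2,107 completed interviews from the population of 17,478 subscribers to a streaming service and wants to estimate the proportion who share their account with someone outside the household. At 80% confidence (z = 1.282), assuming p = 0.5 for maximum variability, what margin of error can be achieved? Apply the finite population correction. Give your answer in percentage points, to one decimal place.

Finite-population factor: (N−n)/(N−1) = (17478−2107)/(17478−1) = 0.8795.
SE(p̂) = √[p(1−p)/n · (N−n)/(N−1)] = √[0.2500/2107 × 0.8795] = 0.01022.
E = z × SE = 1.282 × 0.01022 = 0.01310 ≈ 1.3 percentage points.

1.3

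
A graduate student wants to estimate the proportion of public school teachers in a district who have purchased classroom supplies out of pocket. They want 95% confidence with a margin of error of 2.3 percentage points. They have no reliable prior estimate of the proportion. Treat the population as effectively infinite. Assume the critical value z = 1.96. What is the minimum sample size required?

1816

With no prior estimate, use p = 0.5, giving p(1−p) = 0.25.
n = z²·p(1−p)/E² = 1.96² × 0.2500 / 0.023² = 3.8416 × 0.2500 / 0.000529 ≈ 1815.50.
Rounding up gives n = 1816.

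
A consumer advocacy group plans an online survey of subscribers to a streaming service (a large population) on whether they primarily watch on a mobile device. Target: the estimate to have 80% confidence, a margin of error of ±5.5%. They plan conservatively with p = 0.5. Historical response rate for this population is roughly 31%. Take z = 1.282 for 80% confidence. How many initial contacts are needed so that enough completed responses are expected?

Completed interviews needed: n₀ = 1.282² × 0.2500 / 0.055² ≈ 135.83 → 136.
At a 31% response rate, contacts needed = 136 / 0.31 ≈ 438.71 → 439.

439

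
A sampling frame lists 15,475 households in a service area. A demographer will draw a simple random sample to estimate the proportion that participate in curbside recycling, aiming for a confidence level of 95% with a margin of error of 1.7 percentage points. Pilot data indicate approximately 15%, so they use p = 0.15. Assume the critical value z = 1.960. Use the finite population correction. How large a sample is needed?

1528

Unadjusted: n₀ = 1.960² × 0.15 × 0.85 / 0.017² ≈ 1694.82, so n₀ = 1695.
Finite population correction with N = 15,475: n = n₀ / (1 + (n₀−1)/N) = 1695 / (1 + 1694/15475) = 1695 / 1.1095 ≈ 1527.76.
Rounding up, n = 1528.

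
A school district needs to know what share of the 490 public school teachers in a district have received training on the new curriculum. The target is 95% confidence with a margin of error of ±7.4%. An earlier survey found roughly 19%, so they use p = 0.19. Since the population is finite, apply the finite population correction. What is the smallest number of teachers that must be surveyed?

89

For 95% confidence, z = 1.96.
Unadjusted: n₀ = 1.96² × 0.19 × 0.81 / 0.074² ≈ 107.97, so n₀ = 108.
Finite population correction with N = 490: n = n₀ / (1 + (n₀−1)/N) = 108 / (1 + 107/490) = 108 / 1.2184 ≈ 88.64.
Rounding up, n = 89.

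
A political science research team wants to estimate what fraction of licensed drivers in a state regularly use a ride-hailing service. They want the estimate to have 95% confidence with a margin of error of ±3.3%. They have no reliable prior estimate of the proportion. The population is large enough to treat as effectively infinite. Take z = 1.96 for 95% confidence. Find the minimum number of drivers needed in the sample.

With no prior estimate, use p = 0.5, giving p(1−p) = 0.25.
n = z²·p(1−p)/E² = 1.96² × 0.2500 / 0.033² = 3.8416 × 0.2500 / 0.001089 ≈ 881.91.
Rounding up gives n = 882.

882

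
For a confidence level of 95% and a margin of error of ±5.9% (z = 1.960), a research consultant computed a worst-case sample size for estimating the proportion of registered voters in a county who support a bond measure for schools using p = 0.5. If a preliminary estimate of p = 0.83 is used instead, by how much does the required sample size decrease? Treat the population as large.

Conservative (p = 0.5): n = 1.960² × 0.25 / 0.059² ≈ 275.90 → 276.
Using p = 0.83: p(1−p) = 0.1411, so n = 1.960² × 0.1411 / 0.059² ≈ 155.72 → 156.
Reduction: 276 − 156 = 120.

120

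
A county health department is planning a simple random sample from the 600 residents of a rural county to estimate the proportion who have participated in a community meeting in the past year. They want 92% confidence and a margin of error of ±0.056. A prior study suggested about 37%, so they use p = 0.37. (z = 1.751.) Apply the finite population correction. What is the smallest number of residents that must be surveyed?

Unadjusted: n₀ = 1.751² × 0.37 × 0.63 / 0.056² ≈ 227.90, so n₀ = 228.
Finite population correction with N = 600: n = n₀ / (1 + (n₀−1)/N) = 228 / (1 + 227/600) = 228 / 1.3783 ≈ 165.42.
Rounding up, n = 166.

166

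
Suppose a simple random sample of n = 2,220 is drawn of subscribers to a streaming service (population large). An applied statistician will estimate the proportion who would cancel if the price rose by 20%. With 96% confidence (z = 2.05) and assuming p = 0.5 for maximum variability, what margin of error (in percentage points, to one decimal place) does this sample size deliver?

SE(p̂) = √[p(1−p)/n] = √[0.2500/2220] = 0.01061.
E = z × SE = 2.05 × 0.01061 = 0.02175, or 2.2 percentage points.

2.2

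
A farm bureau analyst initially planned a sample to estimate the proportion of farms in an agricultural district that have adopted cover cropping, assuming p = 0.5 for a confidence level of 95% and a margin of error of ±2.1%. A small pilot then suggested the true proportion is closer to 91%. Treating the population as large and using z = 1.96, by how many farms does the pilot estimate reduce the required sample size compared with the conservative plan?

1464

Conservative (p = 0.5): n = 1.96² × 0.25 / 0.021² ≈ 2177.78 → 2178.
Using p = 0.91: p(1−p) = 0.0819, so n = 1.96² × 0.0819 / 0.021² ≈ 713.44 → 714.
Reduction: 2178 − 714 = 1464.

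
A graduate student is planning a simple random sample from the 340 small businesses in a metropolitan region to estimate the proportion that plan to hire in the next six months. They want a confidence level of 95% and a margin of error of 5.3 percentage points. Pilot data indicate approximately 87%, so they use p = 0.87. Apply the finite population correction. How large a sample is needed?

For 95% confidence, z = 1.960.
Unadjusted: n₀ = 1.960² × 0.87 × 0.13 / 0.053² ≈ 154.68, so n₀ = 155.
Finite population correction with N = 340: n = n₀ / (1 + (n₀−1)/N) = 155 / (1 + 154/340) = 155 / 1.4529 ≈ 106.68.
Rounding up, n = 107.

107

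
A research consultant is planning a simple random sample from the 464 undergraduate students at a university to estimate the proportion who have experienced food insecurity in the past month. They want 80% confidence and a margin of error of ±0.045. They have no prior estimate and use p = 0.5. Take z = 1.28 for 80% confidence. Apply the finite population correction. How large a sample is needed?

142

Unadjusted: n₀ = 1.28² × 0.50 × 0.50 / 0.045² ≈ 202.27, so n₀ = 203.
Finite population correction with N = 464: n = n₀ / (1 + (n₀−1)/N) = 203 / (1 + 202/464) = 203 / 1.4353 ≈ 141.43.
Rounding up, n = 142.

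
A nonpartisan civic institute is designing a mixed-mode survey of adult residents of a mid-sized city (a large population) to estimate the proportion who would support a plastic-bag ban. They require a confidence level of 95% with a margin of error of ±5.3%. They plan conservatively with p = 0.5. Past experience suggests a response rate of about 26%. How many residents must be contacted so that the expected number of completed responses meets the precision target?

1316

For 95% confidence, z = 1.960.
Completed interviews needed: n₀ = 1.960² × 0.2500 / 0.053² ≈ 341.90 → 342.
At a 26% response rate, contacts needed = 342 / 0.26 ≈ 1315.38 → 1316.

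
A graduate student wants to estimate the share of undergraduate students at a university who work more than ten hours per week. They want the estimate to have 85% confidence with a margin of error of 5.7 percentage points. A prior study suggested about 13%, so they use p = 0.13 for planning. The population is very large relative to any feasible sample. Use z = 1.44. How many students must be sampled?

With p = 0.13, p(1−p) = 0.1131.
n = z²·p(1−p)/E² = 1.44² × 0.1131 / 0.057² = 2.0736 × 0.1131 / 0.003249 ≈ 72.18.
Rounding up gives n = 73.

73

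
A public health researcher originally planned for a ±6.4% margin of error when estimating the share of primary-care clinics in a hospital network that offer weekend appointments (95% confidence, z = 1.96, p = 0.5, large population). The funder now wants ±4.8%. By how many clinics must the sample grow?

At ±6.4%: n = 1.96² × 0.2500 / 0.064² ≈ 234.47 → 235.
At ±4.8%: n = 1.96² × 0.2500 / 0.048² ≈ 416.84 → 417.
Additional respondents: 417 − 235 = 182.

182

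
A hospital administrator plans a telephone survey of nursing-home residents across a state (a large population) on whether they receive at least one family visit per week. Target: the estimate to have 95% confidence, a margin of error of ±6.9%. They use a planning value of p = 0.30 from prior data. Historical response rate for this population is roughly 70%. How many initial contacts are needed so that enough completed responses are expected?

For 95% confidence, z = 1.96.
Completed interviews needed: n₀ = 1.96² × 0.2100 / 0.069² ≈ 169.45 → 170.
At a 70% response rate, contacts needed = 170 / 0.70 ≈ 242.86 → 243.

243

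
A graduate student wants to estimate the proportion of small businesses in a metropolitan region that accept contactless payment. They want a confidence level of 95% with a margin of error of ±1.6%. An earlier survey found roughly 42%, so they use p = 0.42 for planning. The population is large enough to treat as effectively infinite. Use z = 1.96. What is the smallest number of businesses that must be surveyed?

3656

With p = 0.42, p(1−p) = 0.2436.
n = z²·p(1−p)/E² = 1.96² × 0.2436 / 0.016² = 3.8416 × 0.2436 / 0.000256 ≈ 3655.52.
Rounding up gives n = 3656.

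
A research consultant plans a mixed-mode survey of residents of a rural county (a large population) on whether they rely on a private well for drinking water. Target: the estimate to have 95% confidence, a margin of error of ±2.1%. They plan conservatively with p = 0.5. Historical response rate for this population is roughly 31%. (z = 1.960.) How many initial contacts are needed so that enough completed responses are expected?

Completed interviews needed: n₀ = 1.960² × 0.2500 / 0.021² ≈ 2177.78 → 2178.
At a 31% response rate, contacts needed = 2178 / 0.31 ≈ 7025.81 → 7026.

7026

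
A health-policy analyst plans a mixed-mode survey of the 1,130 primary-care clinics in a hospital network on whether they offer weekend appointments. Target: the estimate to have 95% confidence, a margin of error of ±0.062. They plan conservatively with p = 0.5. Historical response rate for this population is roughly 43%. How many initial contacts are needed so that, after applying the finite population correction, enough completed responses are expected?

477

For 95% confidence, z = 1.960.
Completed interviews needed (unadjusted): n₀ = 1.960² × 0.2500 / 0.062² ≈ 249.84 → 250.
FPC for N = 1,130: n = 250 / (1 + 249/1130) = 250 / 1.2204 ≈ 204.86 → 205.
At a 43% response rate, contacts needed = 205 / 0.43 ≈ 476.74 → 477.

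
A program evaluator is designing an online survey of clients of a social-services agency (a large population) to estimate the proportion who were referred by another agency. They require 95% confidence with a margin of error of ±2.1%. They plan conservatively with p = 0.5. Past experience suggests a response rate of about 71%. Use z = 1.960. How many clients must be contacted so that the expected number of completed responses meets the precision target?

3068

Completed interviews needed: n₀ = 1.960² × 0.2500 / 0.021² ≈ 2177.78 → 2178.
At a 71% response rate, contacts needed = 2178 / 0.71 ≈ 3067.61 → 3068.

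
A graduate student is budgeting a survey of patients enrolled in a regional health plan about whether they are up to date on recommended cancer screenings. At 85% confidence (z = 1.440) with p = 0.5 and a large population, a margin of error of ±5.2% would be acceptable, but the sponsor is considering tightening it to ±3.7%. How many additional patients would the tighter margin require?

At ±5.2%: n = 1.440² × 0.2500 / 0.052² ≈ 191.72 → 192.
At ±3.7%: n = 1.440² × 0.2500 / 0.037² ≈ 378.67 → 379.
Additional respondents: 379 − 192 = 187.

187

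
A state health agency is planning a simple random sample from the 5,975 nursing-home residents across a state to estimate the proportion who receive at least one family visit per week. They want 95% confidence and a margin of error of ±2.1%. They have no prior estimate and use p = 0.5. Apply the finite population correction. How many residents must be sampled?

1597

For 95% confidence, z = 1.96.
Unadjusted: n₀ = 1.96² × 0.50 × 0.50 / 0.021² ≈ 2177.78, so n₀ = 2178.
Finite population correction with N = 5,975: n = n₀ / (1 + (n₀−1)/N) = 2178 / (1 + 2177/5975) = 2178 / 1.3644 ≈ 1596.36.
Rounding up, n = 1597.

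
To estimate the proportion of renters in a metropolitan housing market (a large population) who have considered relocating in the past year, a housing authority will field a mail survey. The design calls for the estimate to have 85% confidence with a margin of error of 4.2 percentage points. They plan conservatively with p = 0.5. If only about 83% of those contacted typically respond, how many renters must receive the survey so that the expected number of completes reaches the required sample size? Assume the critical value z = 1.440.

355

Completed interviews needed: n₀ = 1.440² × 0.2500 / 0.042² ≈ 293.88 → 294.
At an 83% response rate, contacts needed = 294 / 0.83 ≈ 354.22 → 355.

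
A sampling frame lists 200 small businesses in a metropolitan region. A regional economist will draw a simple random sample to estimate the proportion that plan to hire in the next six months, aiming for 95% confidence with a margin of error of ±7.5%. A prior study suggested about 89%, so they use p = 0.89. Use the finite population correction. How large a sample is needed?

51

For 95% confidence, z = 1.960.
Unadjusted: n₀ = 1.960² × 0.89 × 0.11 / 0.075² ≈ 66.86, so n₀ = 67.
Finite population correction with N = 200: n = n₀ / (1 + (n₀−1)/N) = 67 / (1 + 66/200) = 67 / 1.3300 ≈ 50.38.
Rounding up, n = 51.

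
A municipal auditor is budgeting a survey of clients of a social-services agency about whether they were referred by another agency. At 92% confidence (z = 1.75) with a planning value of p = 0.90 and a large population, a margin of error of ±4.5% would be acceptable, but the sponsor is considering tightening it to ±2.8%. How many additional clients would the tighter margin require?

215

At ±4.5%: n = 1.75² × 0.0900 / 0.045² ≈ 136.11 → 137.
At ±2.8%: n = 1.75² × 0.0900 / 0.028² ≈ 351.56 → 352.
Additional respondents: 352 − 137 = 215.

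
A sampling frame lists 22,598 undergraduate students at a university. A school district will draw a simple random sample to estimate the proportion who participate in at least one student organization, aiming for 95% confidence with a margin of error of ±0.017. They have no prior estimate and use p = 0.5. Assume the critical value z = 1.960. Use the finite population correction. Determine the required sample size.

2898

Unadjusted: n₀ = 1.960² × 0.50 × 0.50 / 0.017² ≈ 3323.18, so n₀ = 3324.
Finite population correction with N = 22,598: n = n₀ / (1 + (n₀−1)/N) = 3324 / (1 + 3323/22598) = 3324 / 1.1470 ≈ 2897.87.
Rounding up, n = 2898.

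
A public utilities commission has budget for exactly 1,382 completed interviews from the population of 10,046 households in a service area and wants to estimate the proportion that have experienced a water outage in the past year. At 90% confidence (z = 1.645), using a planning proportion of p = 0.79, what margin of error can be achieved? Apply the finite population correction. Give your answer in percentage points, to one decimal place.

1.7

Finite-population factor: (N−n)/(N−1) = (10046−1382)/(10046−1) = 0.8625.
SE(p̂) = √[p(1−p)/n · (N−n)/(N−1)] = √[0.1659/1382 × 0.8625] = 0.01018.
E = z × SE = 1.645 × 0.01018 = 0.01674 ≈ 1.7 percentage points.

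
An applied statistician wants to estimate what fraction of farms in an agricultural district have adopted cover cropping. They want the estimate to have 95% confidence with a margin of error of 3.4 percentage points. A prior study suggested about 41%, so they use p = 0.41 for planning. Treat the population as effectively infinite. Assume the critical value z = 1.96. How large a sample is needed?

With p = 0.41, p(1−p) = 0.2419.
n = z²·p(1−p)/E² = 1.96² × 0.2419 / 0.034² = 3.8416 × 0.2419 / 0.001156 ≈ 803.88.
Rounding up gives n = 804.

804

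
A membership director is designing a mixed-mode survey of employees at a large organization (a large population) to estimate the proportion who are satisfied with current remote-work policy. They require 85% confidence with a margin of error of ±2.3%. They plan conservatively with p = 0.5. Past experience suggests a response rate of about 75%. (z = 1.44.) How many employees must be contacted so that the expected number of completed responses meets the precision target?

1307

Completed interviews needed: n₀ = 1.44² × 0.2500 / 0.023² ≈ 979.96 → 980.
At a 75% response rate, contacts needed = 980 / 0.75 ≈ 1306.67 → 1307.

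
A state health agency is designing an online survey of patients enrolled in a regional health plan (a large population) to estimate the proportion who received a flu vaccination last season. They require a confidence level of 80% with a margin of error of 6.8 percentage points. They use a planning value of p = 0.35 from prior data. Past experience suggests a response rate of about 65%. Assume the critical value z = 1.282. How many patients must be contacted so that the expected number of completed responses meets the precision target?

125

Completed interviews needed: n₀ = 1.282² × 0.2275 / 0.068² ≈ 80.86 → 81.
At a 65% response rate, contacts needed = 81 / 0.65 ≈ 124.62 → 125.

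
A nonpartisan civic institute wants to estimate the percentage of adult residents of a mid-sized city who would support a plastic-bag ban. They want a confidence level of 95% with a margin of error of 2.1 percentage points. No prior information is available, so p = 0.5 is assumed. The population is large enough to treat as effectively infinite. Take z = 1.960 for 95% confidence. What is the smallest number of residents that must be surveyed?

2178

With p = 0.5, p(1−p) = 0.25.
n = z²·p(1−p)/E² = 1.960² × 0.2500 / 0.021² = 3.8416 × 0.2500 / 0.000441 ≈ 2177.78.
Rounding up gives n = 2178.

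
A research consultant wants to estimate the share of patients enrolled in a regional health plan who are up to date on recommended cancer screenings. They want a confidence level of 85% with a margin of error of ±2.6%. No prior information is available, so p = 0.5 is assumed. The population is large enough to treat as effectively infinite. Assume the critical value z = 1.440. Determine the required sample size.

With p = 0.5, p(1−p) = 0.25.
n = z²·p(1−p)/E² = 1.440² × 0.2500 / 0.026² = 2.0736 × 0.2500 / 0.000676 ≈ 766.86.
Rounding up gives n = 767.

767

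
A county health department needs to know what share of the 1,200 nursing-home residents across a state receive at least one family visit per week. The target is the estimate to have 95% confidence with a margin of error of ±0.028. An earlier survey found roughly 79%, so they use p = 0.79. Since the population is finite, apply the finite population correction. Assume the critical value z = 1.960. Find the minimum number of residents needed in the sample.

Unadjusted: n₀ = 1.960² × 0.79 × 0.21 / 0.028² ≈ 812.91, so n₀ = 813.
Finite population correction with N = 1,200: n = n₀ / (1 + (n₀−1)/N) = 813 / (1 + 812/1200) = 813 / 1.6767 ≈ 484.89.
Rounding up, n = 485.

485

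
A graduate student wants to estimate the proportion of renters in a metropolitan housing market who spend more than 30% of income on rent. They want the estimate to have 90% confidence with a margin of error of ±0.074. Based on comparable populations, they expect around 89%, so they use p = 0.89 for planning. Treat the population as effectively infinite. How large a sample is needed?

For 90% confidence, z = 1.645.
With p = 0.89, p(1−p) = 0.0979.
n = z²·p(1−p)/E² = 1.645² × 0.0979 / 0.074² = 2.7060 × 0.0979 / 0.005476 ≈ 48.38.
Rounding up gives n = 49.

49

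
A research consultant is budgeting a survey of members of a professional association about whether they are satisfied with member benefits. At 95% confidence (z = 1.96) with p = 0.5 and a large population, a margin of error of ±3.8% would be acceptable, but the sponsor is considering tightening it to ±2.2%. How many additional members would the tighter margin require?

1319

At ±3.8%: n = 1.96² × 0.2500 / 0.038² ≈ 665.10 → 666.
At ±2.2%: n = 1.96² × 0.2500 / 0.022² ≈ 1984.30 → 1985.
Additional respondents: 1985 − 666 = 1319.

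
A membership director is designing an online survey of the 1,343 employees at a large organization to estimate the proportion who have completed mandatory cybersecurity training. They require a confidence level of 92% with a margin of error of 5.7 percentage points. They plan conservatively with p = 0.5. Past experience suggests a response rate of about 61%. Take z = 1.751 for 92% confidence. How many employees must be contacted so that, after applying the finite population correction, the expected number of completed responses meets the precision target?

330

Completed interviews needed (unadjusted): n₀ = 1.751² × 0.2500 / 0.057² ≈ 235.92 → 236.
FPC for N = 1,343: n = 236 / (1 + 235/1343) = 236 / 1.1750 ≈ 200.85 → 201.
At a 61% response rate, contacts needed = 201 / 0.61 ≈ 329.51 → 330.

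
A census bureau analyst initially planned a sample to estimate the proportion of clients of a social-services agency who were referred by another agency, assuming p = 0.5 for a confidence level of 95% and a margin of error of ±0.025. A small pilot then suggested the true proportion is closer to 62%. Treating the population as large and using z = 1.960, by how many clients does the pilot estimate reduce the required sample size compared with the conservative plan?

Conservative (p = 0.5): n = 1.960² × 0.25 / 0.025² ≈ 1536.64 → 1537.
Using p = 0.62: p(1−p) = 0.2356, so n = 1.960² × 0.2356 / 0.025² ≈ 1448.13 → 1449.
Reduction: 1537 − 1449 = 88.

88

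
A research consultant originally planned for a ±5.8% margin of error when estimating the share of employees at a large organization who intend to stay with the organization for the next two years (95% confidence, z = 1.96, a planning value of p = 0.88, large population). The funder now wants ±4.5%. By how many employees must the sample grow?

80

At ±5.8%: n = 1.96² × 0.1056 / 0.058² ≈ 120.59 → 121.
At ±4.5%: n = 1.96² × 0.1056 / 0.045² ≈ 200.33 → 201.
Additional respondents: 201 − 121 = 80.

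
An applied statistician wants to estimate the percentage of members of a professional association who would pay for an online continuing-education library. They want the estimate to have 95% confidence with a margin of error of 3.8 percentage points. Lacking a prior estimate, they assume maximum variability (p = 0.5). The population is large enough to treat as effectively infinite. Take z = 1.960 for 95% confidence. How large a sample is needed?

With p = 0.5, p(1−p) = 0.25.
n = z²·p(1−p)/E² = 1.960² × 0.2500 / 0.038² = 3.8416 × 0.2500 / 0.001444 ≈ 665.10.
Rounding up gives n = 666.

666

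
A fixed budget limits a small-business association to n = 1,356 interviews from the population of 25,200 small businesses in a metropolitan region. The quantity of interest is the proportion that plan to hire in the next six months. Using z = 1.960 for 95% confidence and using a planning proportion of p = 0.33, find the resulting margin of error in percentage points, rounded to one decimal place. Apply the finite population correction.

Finite-population factor: (N−n)/(N−1) = (25200−1356)/(25200−1) = 0.9462.
SE(p̂) = √[p(1−p)/n · (N−n)/(N−1)] = √[0.2211/1356 × 0.9462] = 0.01242.
E = z × SE = 1.960 × 0.01242 = 0.02435 ≈ 2.4 percentage points.

2.4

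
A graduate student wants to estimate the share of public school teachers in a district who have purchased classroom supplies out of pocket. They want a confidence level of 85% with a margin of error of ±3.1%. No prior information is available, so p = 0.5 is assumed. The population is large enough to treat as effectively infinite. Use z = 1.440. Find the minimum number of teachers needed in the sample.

With p = 0.5, p(1−p) = 0.25.
n = z²·p(1−p)/E² = 1.440² × 0.2500 / 0.031² = 2.0736 × 0.2500 / 0.000961 ≈ 539.44.
Rounding up gives n = 540.

540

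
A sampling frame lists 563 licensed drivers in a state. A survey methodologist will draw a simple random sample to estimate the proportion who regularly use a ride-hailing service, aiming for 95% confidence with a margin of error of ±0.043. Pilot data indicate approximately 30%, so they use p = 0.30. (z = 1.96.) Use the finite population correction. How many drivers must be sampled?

247

Unadjusted: n₀ = 1.96² × 0.30 × 0.70 / 0.043² ≈ 436.31, so n₀ = 437.
Finite population correction with N = 563: n = n₀ / (1 + (n₀−1)/N) = 437 / (1 + 436/563) = 437 / 1.7744 ≈ 246.28.
Rounding up, n = 247.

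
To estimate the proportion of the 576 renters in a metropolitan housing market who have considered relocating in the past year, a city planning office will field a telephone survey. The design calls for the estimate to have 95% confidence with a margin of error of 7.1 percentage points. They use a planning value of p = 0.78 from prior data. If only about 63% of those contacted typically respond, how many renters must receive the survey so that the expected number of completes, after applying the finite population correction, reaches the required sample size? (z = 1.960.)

170

Completed interviews needed (unadjusted): n₀ = 1.960² × 0.1716 / 0.071² ≈ 130.77 → 131.
FPC for N = 576: n = 131 / (1 + 130/576) = 131 / 1.2257 ≈ 106.88 → 107.
At a 63% response rate, contacts needed = 107 / 0.63 ≈ 169.84 → 170.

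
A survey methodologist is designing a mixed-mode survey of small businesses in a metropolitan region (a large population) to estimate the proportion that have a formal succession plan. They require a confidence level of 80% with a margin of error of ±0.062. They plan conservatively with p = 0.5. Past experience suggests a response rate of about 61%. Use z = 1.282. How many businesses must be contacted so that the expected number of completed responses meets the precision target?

Completed interviews needed: n₀ = 1.282² × 0.2500 / 0.062² ≈ 106.89 → 107.
At a 61% response rate, contacts needed = 107 / 0.61 ≈ 175.41 → 176.

176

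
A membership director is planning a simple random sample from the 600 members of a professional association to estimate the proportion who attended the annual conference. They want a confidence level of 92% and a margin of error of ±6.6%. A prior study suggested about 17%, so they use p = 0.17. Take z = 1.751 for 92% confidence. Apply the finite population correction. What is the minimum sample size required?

86

Unadjusted: n₀ = 1.751² × 0.17 × 0.83 / 0.066² ≈ 99.31, so n₀ = 100.
Finite population correction with N = 600: n = n₀ / (1 + (n₀−1)/N) = 100 / (1 + 99/600) = 100 / 1.1650 ≈ 85.84.
Rounding up, n = 86.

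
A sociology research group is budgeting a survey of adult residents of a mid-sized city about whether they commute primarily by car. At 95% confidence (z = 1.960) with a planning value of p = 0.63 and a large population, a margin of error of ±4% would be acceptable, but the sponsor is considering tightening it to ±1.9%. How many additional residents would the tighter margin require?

1921

At ±4%: n = 1.960² × 0.2331 / 0.040² ≈ 559.67 → 560.
At ±1.9%: n = 1.960² × 0.2331 / 0.019² ≈ 2480.55 → 2481.
Additional respondents: 2481 − 560 = 1921.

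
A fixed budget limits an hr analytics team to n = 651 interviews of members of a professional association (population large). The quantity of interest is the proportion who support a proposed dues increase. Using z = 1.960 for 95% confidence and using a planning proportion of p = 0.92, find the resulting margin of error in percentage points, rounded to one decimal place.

2.1

SE(p̂) = √[p(1−p)/n] = √[0.0736/651] = 0.01063.
E = z × SE = 1.960 × 0.01063 = 0.02084, or 2.1 percentage points.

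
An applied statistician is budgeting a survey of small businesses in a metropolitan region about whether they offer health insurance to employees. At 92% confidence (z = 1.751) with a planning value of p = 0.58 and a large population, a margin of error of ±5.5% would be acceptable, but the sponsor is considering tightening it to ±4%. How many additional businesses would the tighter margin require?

At ±5.5%: n = 1.751² × 0.2436 / 0.055² ≈ 246.90 → 247.
At ±4%: n = 1.751² × 0.2436 / 0.040² ≈ 466.80 → 467.
Additional respondents: 467 − 247 = 220.

220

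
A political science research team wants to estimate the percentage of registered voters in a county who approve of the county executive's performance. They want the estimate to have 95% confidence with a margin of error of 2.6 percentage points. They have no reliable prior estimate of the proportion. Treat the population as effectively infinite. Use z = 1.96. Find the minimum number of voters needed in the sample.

With no prior estimate, use p = 0.5, giving p(1−p) = 0.25.
n = z²·p(1−p)/E² = 1.96² × 0.2500 / 0.026² = 3.8416 × 0.2500 / 0.000676 ≈ 1420.71.
Rounding up gives n = 1421.

1421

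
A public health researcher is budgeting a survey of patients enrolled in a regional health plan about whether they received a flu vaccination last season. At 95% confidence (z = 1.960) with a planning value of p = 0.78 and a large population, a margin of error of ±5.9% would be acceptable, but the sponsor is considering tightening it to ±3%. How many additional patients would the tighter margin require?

At ±5.9%: n = 1.960² × 0.1716 / 0.059² ≈ 189.38 → 190.
At ±3%: n = 1.960² × 0.1716 / 0.030² ≈ 732.47 → 733.
Additional respondents: 733 − 190 = 543.

543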